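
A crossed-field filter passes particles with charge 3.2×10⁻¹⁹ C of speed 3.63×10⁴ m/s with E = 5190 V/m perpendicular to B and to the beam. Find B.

Balance of forces in the selector: qE = qvB ⇒ B = E/v.
B = 5190/3.63×10⁴ = 0.143 T.

B = 0.143 T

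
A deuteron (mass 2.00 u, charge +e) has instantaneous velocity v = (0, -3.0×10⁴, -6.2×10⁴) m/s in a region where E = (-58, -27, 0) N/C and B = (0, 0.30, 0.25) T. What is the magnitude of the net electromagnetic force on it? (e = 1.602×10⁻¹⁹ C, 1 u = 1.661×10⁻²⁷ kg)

v×B = (1.11×10⁴, 0, 0) N/C.
E + v×B = (1.10×10⁴, -27.0, 0) N/C.
F = q(E + v×B) = (1.602×10⁻¹⁹ C)·(1.10×10⁴, -27.0, 0) = (1.77×10⁻¹⁵, -4.33×10⁻¹⁸, 0) N.
|F| = 1.77×10⁻¹⁵ N.

|F| ≈ 1.77×10⁻¹⁵ N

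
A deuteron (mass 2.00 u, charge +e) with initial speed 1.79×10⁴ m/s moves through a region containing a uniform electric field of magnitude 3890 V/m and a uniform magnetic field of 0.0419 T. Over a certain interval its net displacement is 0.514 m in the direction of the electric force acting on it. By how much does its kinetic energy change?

ΔKE ≈ 3.20×10⁻¹⁶ J

The magnetic force is always ⟂ v and does no work; only the electric force changes KE.
ΔKE = F_E · d = |q|E d = (1.602×10⁻¹⁹)(3890)(0.514) ≈ 3.20×10⁻¹⁶ J.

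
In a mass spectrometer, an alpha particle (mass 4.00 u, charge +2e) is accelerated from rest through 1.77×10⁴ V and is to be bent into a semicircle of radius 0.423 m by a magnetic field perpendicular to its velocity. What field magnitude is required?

v = √(2|q|V/m) = √(2·3.204×10⁻¹⁹·1.77×10⁴/6.644×10⁻²⁷) ≈ 1.307×10⁶ m/s.
B = mv/(|q|r) = (6.644×10⁻²⁷)(1.307×10⁶)/((3.204×10⁻¹⁹)(0.423)) ≈ 0.0641 T.

B ≈ 0.0641 T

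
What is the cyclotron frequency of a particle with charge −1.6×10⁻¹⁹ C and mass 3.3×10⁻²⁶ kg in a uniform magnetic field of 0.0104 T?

f = |q|B/(2πm).
f = (1.6×10⁻¹⁹)(0.0104)/(2π·3.3×10⁻²⁶) ≈ 8030 Hz.

f ≈ 8030 Hz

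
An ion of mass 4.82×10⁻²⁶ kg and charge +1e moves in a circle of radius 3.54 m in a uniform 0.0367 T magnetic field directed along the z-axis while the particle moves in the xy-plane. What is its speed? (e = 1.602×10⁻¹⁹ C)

v ≈ 4.32×10⁵ m/s

From |q|vB = mv²/r, v = |q|Br/m.
v = (1.602×10⁻¹⁹)(0.0367)(3.54)/4.82×10⁻²⁶ ≈ 4.32×10⁵ m/s.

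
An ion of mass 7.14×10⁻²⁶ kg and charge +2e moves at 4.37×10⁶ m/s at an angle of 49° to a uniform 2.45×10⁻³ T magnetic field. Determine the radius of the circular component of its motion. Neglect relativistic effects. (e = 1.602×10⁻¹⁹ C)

v⊥ = v sinθ = 4.37×10⁶·sin49° ≈ 3.298×10⁶ m/s.
r = m v⊥/(|q|B) = (7.14×10⁻²⁶)(3.298×10⁶)/((3.204×10⁻¹⁹)(2.45×10⁻³)) ≈ 300 m.

r ≈ 300 m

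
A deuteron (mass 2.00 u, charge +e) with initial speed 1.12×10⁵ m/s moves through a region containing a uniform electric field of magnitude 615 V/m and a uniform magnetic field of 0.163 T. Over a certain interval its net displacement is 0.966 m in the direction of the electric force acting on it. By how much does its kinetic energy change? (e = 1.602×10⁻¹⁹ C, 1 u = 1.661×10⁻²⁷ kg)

ΔKE ≈ 9.52×10⁻¹⁷ J

The magnetic force is always ⟂ v and does no work; only the electric force changes KE.
ΔKE = F_E · d = |q|E d = (1.602×10⁻¹⁹)(615)(0.966) ≈ 9.52×10⁻¹⁷ J.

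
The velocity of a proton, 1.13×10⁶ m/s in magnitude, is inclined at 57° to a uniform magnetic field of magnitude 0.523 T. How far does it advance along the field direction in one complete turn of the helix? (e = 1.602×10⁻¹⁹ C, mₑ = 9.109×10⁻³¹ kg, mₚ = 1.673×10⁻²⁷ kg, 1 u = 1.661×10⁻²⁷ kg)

v∥ = v cosθ = 1.13×10⁶·cos57° ≈ 6.154×10⁵ m/s.
T = 2πm/(|q|B) = 2π(1.673×10⁻²⁷)/((1.602×10⁻¹⁹)(0.523)) ≈ 1.255×10⁻⁷ s.
pitch = v∥ T = (6.154×10⁵)(1.255×10⁻⁷) ≈ 0.0772 m.

p ≈ 0.0772 m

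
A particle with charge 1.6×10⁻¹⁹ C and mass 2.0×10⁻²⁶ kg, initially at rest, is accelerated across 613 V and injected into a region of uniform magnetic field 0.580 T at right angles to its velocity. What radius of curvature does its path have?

r ≈ 0.0213 m

Acceleration: |q|V = ½mv² ⇒ v = √(2|q|V/m) = √(2·1.6×10⁻¹⁹·613/2.0×10⁻²⁶) ≈ 9.904×10⁴ m/s.
In the field: r = mv/(|q|B) = (2.0×10⁻²⁶)(9.904×10⁴)/((1.6×10⁻¹⁹)(0.580)) ≈ 0.0213 m.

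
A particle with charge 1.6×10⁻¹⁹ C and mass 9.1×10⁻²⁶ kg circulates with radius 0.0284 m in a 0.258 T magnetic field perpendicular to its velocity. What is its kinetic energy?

KE ≈ 47.1 eV

v = |q|Br/m, then KE = ½mv² = (qBr)²/(2m).
v = (1.6×10⁻¹⁹)(0.258)(0.0284)/9.1×10⁻²⁶ ≈ 1.288×10⁴ m/s.
KE = ½(9.1×10⁻²⁶)(1.288×10⁴)² ≈ 7.55×10⁻¹⁸ J = 47.1 eV.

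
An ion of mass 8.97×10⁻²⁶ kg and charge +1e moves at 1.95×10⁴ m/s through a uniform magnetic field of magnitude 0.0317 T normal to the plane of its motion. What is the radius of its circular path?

The magnetic force provides the centripetal force: |q|vB = mv²/r.
r = mv/(|q|B) = (8.97×10⁻²⁶)(1.95×10⁴)/((1.602×10⁻¹⁹)(0.0317)) ≈ 0.344 m.

r ≈ 0.344 m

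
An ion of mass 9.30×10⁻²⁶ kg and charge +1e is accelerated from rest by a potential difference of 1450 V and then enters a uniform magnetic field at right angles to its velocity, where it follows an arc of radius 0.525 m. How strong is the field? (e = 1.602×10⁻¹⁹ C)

B ≈ 0.0782 T

v = √(2|q|V/m) = √(2·1.602×10⁻¹⁹·1450/9.30×10⁻²⁶) ≈ 7.068×10⁴ m/s.
B = mv/(|q|r) = (9.30×10⁻²⁶)(7.068×10⁴)/((1.602×10⁻¹⁹)(0.525)) ≈ 0.0782 T.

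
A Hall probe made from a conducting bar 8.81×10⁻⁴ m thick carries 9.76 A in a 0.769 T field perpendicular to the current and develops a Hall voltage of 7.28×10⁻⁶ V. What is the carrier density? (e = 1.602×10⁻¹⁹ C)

From V_H = IB/(n e t), n = IB/(V_H e t).
n = (9.76)(0.769)/((7.28×10⁻⁶)(1.602×10⁻¹⁹)(8.81×10⁻⁴)) ≈ 7.30×10²⁷ m⁻³.

n ≈ 7.30×10²⁷ m⁻³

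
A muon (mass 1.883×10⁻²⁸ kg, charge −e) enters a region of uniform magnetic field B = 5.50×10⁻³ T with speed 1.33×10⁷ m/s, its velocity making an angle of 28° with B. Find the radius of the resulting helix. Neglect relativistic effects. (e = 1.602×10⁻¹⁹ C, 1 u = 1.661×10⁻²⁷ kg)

v⊥ = v sinθ = 1.33×10⁷·sin28° ≈ 6.244×10⁶ m/s.
r = m v⊥/(|q|B) = (1.883×10⁻²⁸)(6.244×10⁶)/((1.602×10⁻¹⁹)(5.50×10⁻³)) ≈ 1.33 m.

r ≈ 1.33 m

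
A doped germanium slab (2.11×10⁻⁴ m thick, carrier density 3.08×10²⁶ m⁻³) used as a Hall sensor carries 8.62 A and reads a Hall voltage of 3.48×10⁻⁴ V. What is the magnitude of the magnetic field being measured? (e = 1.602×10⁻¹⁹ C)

From V_H = IB/(n e t), B = V_H n e t / I.
B = (3.48×10⁻⁴)(3.08×10²⁶)(1.602×10⁻¹⁹)(2.11×10⁻⁴)/8.62 ≈ 0.420 T.

B ≈ 0.420 T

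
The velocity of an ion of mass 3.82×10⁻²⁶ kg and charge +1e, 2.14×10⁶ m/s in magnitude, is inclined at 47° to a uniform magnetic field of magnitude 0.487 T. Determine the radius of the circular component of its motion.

r ≈ 0.766 m

v⊥ = v sinθ = 2.14×10⁶·sin47° ≈ 1.565×10⁶ m/s.
r = m v⊥/(|q|B) = (3.82×10⁻²⁶)(1.565×10⁶)/((1.602×10⁻¹⁹)(0.487)) ≈ 0.766 m.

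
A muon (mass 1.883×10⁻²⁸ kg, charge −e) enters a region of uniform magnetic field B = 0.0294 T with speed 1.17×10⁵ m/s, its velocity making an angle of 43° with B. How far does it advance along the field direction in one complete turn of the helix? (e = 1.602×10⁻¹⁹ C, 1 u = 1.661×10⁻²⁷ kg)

v∥ = v cosθ = 1.17×10⁵·cos43° ≈ 8.557×10⁴ m/s.
T = 2πm/(|q|B) = 2π(1.883×10⁻²⁸)/((1.602×10⁻¹⁹)(0.0294)) ≈ 2.512×10⁻⁷ s.
pitch = v∥ T = (8.557×10⁴)(2.512×10⁻⁷) ≈ 0.0215 m.

p ≈ 0.0215 m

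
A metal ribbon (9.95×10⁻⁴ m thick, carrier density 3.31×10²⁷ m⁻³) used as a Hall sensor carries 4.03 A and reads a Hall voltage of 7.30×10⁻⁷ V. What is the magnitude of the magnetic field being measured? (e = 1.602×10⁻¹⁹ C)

From V_H = IB/(n e t), B = V_H n e t / I.
B = (7.30×10⁻⁷)(3.31×10²⁷)(1.602×10⁻¹⁹)(9.95×10⁻⁴)/4.03 ≈ 0.0956 T.

B ≈ 0.0956 T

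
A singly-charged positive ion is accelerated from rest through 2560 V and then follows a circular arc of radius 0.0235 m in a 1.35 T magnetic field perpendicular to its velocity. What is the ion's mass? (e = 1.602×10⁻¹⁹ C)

Combine |q|V = ½mv² and r = mv/(|q|B): eliminate v to get m = qB²r²/(2V).
m = (1.602×10⁻¹⁹)(1.35)²(0.0235)²/(2·2560) ≈ 3.15×10⁻²⁶ kg.

m ≈ 3.15×10⁻²⁶ kg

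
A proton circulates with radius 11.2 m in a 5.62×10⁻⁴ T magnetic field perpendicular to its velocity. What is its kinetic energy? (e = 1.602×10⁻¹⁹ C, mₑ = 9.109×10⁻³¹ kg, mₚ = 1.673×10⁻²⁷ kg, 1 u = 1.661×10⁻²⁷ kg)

KE ≈ 1900 eV

v = |q|Br/m, then KE = ½mv² = (qBr)²/(2m).
v = (1.602×10⁻¹⁹)(5.62×10⁻⁴)(11.2)/1.673×10⁻²⁷ ≈ 6.027×10⁵ m/s.
KE = ½(1.673×10⁻²⁷)(6.027×10⁵)² ≈ 3.04×10⁻¹⁶ J = 1900 eV.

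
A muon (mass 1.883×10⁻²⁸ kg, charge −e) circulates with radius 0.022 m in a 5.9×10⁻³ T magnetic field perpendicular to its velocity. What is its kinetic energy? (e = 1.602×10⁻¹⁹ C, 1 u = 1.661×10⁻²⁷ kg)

KE ≈ 1.1×10⁻¹⁸ J

v = |q|Br/m, then KE = ½mv² = (qBr)²/(2m).
v = (1.602×10⁻¹⁹)(5.9×10⁻³)(0.022)/1.883×10⁻²⁸ ≈ 1.104×10⁵ m/s.
KE = ½(1.883×10⁻²⁸)(1.104×10⁵)² ≈ 1.1×10⁻¹⁸ J.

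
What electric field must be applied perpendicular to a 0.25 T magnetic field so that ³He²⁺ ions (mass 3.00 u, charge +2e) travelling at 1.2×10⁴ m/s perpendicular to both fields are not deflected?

For straight-line motion qE = qvB, so E = vB.
E = 1.2×10⁴ × 0.25 = 3000 V/m.

E = 3000 V/m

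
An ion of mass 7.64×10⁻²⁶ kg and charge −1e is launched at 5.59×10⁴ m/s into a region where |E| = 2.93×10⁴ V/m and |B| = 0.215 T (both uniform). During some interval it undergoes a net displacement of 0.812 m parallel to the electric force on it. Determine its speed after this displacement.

B does no work; ΔKE = |q|E d.
½mv_f² = ½mv₀² + |q|Ed = ½(7.64×10⁻²⁶)(5.59×10⁴)² + (1.602×10⁻¹⁹)(2.93×10⁴)(0.812) ≈ 1.194×10⁻¹⁶ J + 3.811×10⁻¹⁵ J ≈ 3.931×10⁻¹⁵ J.
v_f = √(2·3.931×10⁻¹⁵/7.64×10⁻²⁶) ≈ 3.21×10⁵ m/s.

v_f ≈ 3.21×10⁵ m/s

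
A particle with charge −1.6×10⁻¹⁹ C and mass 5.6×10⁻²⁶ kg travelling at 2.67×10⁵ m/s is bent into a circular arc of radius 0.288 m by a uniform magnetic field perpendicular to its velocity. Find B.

From |q|vB = mv²/r, B = mv/(|q|r).
B = (5.6×10⁻²⁶)(2.67×10⁵)/((1.6×10⁻¹⁹)(0.288)) ≈ 0.324 T.

B ≈ 0.324 T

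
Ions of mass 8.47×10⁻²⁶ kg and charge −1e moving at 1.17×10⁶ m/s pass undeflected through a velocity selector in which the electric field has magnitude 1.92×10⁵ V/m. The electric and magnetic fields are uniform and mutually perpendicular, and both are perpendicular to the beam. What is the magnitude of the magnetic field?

B = 0.164 T

Balance of forces in the selector: qE = qvB ⇒ B = E/v.
B = 1.92×10⁵/1.17×10⁶ = 0.164 T.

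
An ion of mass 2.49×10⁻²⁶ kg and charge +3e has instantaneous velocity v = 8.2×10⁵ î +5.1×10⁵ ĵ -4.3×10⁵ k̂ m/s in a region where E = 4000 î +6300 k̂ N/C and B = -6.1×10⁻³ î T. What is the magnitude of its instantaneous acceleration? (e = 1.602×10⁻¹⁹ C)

|a| ≈ 2.04×10¹¹ m/s²

v×B = (0, 2620, 3110) N/C.
E + v×B = (4000, 2620, 9410) N/C.
F = q(E + v×B) = (4.806×10⁻¹⁹ C)·(4000, 2620, 9410) = (1.92×10⁻¹⁵, 1.26×10⁻¹⁵, 4.52×10⁻¹⁵) N.
|a| = |F|/m = 5.074×10⁻¹⁵/2.49×10⁻²⁶ ≈ 2.04×10¹¹ m/s².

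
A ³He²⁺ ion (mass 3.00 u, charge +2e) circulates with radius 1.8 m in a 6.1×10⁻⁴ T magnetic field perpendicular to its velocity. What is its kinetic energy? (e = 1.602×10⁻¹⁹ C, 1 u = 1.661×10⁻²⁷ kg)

v = |q|Br/m, then KE = ½mv² = (qBr)²/(2m).
v = (3.204×10⁻¹⁹)(6.1×10⁻⁴)(1.8)/4.983×10⁻²⁷ ≈ 7.060×10⁴ m/s.
KE = ½(4.983×10⁻²⁷)(7.060×10⁴)² ≈ 1.2×10⁻¹⁷ J = 78 eV.

KE ≈ 78 eV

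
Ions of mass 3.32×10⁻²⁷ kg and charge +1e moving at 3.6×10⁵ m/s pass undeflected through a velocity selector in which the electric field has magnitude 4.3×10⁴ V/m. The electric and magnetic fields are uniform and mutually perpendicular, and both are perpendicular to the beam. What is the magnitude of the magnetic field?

B = 0.12 T

Balance of forces in the selector: qE = qvB ⇒ B = E/v.
B = 4.3×10⁴/3.6×10⁵ = 0.12 T.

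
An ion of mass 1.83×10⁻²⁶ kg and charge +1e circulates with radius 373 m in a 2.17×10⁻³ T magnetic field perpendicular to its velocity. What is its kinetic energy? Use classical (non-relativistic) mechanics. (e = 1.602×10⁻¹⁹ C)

KE ≈ 2.87×10⁶ eV

v = |q|Br/m, then KE = ½mv² = (qBr)²/(2m).
v = (1.602×10⁻¹⁹)(2.17×10⁻³)(373)/1.83×10⁻²⁶ ≈ 7.086×10⁶ m/s.
KE = ½(1.83×10⁻²⁶)(7.086×10⁶)² ≈ 4.59×10⁻¹³ J = 2.87×10⁶ eV.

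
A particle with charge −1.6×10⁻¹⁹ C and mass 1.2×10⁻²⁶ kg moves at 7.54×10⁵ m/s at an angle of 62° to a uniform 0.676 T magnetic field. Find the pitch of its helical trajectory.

p ≈ 0.247 m

v∥ = v cosθ = 7.54×10⁵·cos62° ≈ 3.540×10⁵ m/s.
T = 2πm/(|q|B) = 2π(1.2×10⁻²⁶)/((1.6×10⁻¹⁹)(0.676)) ≈ 6.971×10⁻⁷ s.
pitch = v∥ T = (3.540×10⁵)(6.971×10⁻⁷) ≈ 0.247 m.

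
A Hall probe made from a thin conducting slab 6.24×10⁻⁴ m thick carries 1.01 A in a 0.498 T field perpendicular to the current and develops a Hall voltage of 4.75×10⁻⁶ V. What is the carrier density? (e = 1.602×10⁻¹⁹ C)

From V_H = IB/(n e t), n = IB/(V_H e t).
n = (1.01)(0.498)/((4.75×10⁻⁶)(1.602×10⁻¹⁹)(6.24×10⁻⁴)) ≈ 1.06×10²⁷ m⁻³.

n ≈ 1.06×10²⁷ m⁻³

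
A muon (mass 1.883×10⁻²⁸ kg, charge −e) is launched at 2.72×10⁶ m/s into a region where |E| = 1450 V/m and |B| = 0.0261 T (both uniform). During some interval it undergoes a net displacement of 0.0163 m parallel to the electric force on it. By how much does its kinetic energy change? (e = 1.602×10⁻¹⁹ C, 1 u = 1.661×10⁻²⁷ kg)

ΔKE ≈ 3.79×10⁻¹⁸ J

The magnetic force is always ⟂ v and does no work; only the electric force changes KE.
ΔKE = F_E · d = |q|E d = (1.602×10⁻¹⁹)(1450)(0.0163) ≈ 3.79×10⁻¹⁸ J.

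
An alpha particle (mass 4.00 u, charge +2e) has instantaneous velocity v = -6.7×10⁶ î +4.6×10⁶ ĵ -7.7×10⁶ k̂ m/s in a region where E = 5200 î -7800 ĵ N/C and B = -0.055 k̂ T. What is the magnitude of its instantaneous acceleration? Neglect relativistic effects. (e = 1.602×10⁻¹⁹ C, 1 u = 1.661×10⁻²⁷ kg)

|a| ≈ 2.17×10¹³ m/s²

v×B = (-2.53×10⁵, -3.68×10⁵, 0) N/C.
E + v×B = (-2.48×10⁵, -3.76×10⁵, 0) N/C.
F = q(E + v×B) = (3.204×10⁻¹⁹ C)·(-2.48×10⁵, -3.76×10⁵, 0) = (-7.94×10⁻¹⁴, -1.21×10⁻¹³, 0) N.
|a| = |F|/m = 1.444×10⁻¹³/6.644×10⁻²⁷ ≈ 2.17×10¹³ m/s².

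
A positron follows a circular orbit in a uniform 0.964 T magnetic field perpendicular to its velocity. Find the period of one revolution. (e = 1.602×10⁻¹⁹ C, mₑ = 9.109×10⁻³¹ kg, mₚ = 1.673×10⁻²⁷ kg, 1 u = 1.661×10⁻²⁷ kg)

The cyclotron period depends only on m, q, B: T = 2πm/(|q|B).
T = 2π(9.109×10⁻³¹)/((1.602×10⁻¹⁹)(0.964)) ≈ 3.71×10⁻¹¹ s.

T ≈ 3.71×10⁻¹¹ s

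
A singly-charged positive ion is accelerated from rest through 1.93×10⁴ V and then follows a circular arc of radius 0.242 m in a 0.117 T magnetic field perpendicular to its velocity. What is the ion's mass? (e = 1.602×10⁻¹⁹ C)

Combine |q|V = ½mv² and r = mv/(|q|B): eliminate v to get m = qB²r²/(2V).
m = (1.602×10⁻¹⁹)(0.117)²(0.242)²/(2·1.93×10⁴) ≈ 3.33×10⁻²⁷ kg.

m ≈ 3.33×10⁻²⁷ kg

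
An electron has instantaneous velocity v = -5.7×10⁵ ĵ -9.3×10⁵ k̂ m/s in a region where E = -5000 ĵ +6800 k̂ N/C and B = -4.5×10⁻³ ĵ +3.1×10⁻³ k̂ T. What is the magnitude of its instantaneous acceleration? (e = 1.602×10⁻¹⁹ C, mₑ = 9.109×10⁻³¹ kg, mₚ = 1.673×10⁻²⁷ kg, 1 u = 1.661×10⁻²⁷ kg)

|a| ≈ 1.82×10¹⁵ m/s²

v×B = (-5950, 0, 0) N/C.
E + v×B = (-5950, -5000, 6800) N/C.
F = q(E + v×B) = (−1.602×10⁻¹⁹ C)·(-5950, -5000, 6800) = (9.54×10⁻¹⁶, 8.01×10⁻¹⁶, -1.09×10⁻¹⁵) N.
|a| = |F|/m = 1.655×10⁻¹⁵/9.109×10⁻³¹ ≈ 1.82×10¹⁵ m/s².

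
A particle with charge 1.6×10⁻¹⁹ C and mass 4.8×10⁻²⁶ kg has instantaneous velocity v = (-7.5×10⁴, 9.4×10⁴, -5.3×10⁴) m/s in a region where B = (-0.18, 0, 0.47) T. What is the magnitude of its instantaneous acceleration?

|a| ≈ 2.17×10¹¹ m/s²

v×B = (4.42×10⁴, 4.48×10⁴, 1.69×10⁴) N/C.
F = q v×B = (1.6×10⁻¹⁹ C)·(4.42×10⁴, 4.48×10⁴, 1.69×10⁴) = (7.07×10⁻¹⁵, 7.17×10⁻¹⁵, 2.71×10⁻¹⁵) N.
|a| = |F|/m = 1.042×10⁻¹⁴/4.8×10⁻²⁶ ≈ 2.17×10¹¹ m/s².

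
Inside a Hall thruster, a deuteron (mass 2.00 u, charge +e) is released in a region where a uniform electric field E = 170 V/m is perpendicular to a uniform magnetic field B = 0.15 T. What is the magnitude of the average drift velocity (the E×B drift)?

v_d ≈ 1100 m/s

In crossed fields the guiding centre drifts at v_d = |E×B|/B² = E/B, independent of charge and mass.
v_d = 170/0.15 = 1100 m/s.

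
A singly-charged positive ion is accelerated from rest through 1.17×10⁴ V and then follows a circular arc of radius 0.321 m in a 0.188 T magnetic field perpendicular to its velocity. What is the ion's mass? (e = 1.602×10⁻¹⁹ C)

m ≈ 2.49×10⁻²⁶ kg

Combine |q|V = ½mv² and r = mv/(|q|B): eliminate v to get m = qB²r²/(2V).
m = (1.602×10⁻¹⁹)(0.188)²(0.321)²/(2·1.17×10⁴) ≈ 2.49×10⁻²⁶ kg.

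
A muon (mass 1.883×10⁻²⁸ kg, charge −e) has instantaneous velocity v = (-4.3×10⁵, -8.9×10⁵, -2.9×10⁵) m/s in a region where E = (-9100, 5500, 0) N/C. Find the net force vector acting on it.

F ≈ (1.46×10⁻¹⁵, -8.81×10⁻¹⁶, 0) N

Only an electric field acts, so F = qE = (−1.602×10⁻¹⁹ C)·(-9100, 5500, 0) = (1.46×10⁻¹⁵, -8.81×10⁻¹⁶, 0) N.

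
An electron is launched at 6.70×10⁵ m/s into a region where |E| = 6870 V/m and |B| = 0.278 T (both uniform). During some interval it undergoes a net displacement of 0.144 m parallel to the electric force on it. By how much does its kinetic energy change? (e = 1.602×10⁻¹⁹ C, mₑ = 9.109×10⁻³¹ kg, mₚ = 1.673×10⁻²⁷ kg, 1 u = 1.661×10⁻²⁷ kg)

ΔKE ≈ 1.58×10⁻¹⁶ J

The magnetic force is always ⟂ v and does no work; only the electric force changes KE.
ΔKE = F_E · d = |q|E d = (1.602×10⁻¹⁹)(6870)(0.144) ≈ 1.58×10⁻¹⁶ J.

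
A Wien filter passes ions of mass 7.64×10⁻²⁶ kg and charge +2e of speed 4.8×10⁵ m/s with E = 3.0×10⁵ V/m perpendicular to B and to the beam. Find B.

Balance of forces in the selector: qE = qvB ⇒ B = E/v.
B = 3.0×10⁵/4.8×10⁵ = 0.62 T.

B = 0.62 T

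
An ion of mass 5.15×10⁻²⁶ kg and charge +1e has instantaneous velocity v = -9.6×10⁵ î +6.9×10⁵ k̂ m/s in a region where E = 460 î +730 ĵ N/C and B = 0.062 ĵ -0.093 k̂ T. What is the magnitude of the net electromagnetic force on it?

v×B = (-4.28×10⁴, -8.93×10⁴, -5.95×10⁴) N/C.
E + v×B = (-4.23×10⁴, -8.86×10⁴, -5.95×10⁴) N/C.
F = q(E + v×B) = (1.602×10⁻¹⁹ C)·(-4.23×10⁴, -8.86×10⁴, -5.95×10⁴) = (-6.78×10⁻¹⁵, -1.42×10⁻¹⁴, -9.54×10⁻¹⁵) N.
|F| = 1.84×10⁻¹⁴ N.

|F| ≈ 1.84×10⁻¹⁴ N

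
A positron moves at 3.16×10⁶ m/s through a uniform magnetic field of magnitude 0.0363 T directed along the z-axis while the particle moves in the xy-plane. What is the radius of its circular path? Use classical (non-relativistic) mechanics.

r ≈ 4.95×10⁻⁴ m

The magnetic force provides the centripetal force: |q|vB = mv²/r.
r = mv/(|q|B) = (9.109×10⁻³¹)(3.16×10⁶)/((1.602×10⁻¹⁹)(0.0363)) ≈ 4.95×10⁻⁴ m.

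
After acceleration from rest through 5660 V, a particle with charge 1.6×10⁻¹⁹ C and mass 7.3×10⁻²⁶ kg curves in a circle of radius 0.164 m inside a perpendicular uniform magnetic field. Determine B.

v = √(2|q|V/m) = √(2·1.6×10⁻¹⁹·5660/7.3×10⁻²⁶) ≈ 1.575×10⁵ m/s.
B = mv/(|q|r) = (7.3×10⁻²⁶)(1.575×10⁵)/((1.6×10⁻¹⁹)(0.164)) ≈ 0.438 T.

B ≈ 0.438 T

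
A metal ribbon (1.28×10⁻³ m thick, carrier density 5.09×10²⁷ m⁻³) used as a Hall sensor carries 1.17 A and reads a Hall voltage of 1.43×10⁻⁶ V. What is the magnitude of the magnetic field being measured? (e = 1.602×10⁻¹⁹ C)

B ≈ 1.28 T

From V_H = IB/(n e t), B = V_H n e t / I.
B = (1.43×10⁻⁶)(5.09×10²⁷)(1.602×10⁻¹⁹)(1.28×10⁻³)/1.17 ≈ 1.28 T.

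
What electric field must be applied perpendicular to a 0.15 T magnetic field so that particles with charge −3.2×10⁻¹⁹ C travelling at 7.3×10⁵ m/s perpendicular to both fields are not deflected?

For straight-line motion qE = qvB, so E = vB.
E = 7.3×10⁵ × 0.15 = 1.1×10⁵ V/m.

E = 1.1×10⁵ V/m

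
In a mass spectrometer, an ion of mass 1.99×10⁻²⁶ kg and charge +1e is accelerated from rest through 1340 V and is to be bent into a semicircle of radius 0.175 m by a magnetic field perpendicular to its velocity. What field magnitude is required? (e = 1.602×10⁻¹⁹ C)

v = √(2|q|V/m) = √(2·1.602×10⁻¹⁹·1340/1.99×10⁻²⁶) ≈ 1.469×10⁵ m/s.
B = mv/(|q|r) = (1.99×10⁻²⁶)(1.469×10⁵)/((1.602×10⁻¹⁹)(0.175)) ≈ 0.104 T.

B ≈ 0.104 T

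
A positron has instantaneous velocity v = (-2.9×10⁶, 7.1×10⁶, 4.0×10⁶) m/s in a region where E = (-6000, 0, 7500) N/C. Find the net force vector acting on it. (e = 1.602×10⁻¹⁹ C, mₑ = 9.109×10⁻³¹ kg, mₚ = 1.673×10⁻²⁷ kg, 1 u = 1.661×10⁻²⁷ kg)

Only an electric field acts, so F = qE = (1.602×10⁻¹⁹ C)·(-6000, 0, 7500) = (-9.61×10⁻¹⁶, 0, 1.20×10⁻¹⁵) N.

F ≈ (-9.61×10⁻¹⁶, 0, 1.20×10⁻¹⁵) N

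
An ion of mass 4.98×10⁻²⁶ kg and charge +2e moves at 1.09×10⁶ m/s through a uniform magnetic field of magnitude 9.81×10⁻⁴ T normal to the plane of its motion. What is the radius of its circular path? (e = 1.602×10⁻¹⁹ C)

r ≈ 173 m

The magnetic force provides the centripetal force: |q|vB = mv²/r.
r = mv/(|q|B) = (4.98×10⁻²⁶)(1.09×10⁶)/((3.204×10⁻¹⁹)(9.81×10⁻⁴)) ≈ 173 m.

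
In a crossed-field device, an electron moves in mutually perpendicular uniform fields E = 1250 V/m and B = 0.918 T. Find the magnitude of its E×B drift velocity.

In crossed fields the guiding centre drifts at v_d = |E×B|/B² = E/B, independent of charge and mass.
v_d = 1250/0.918 = 1360 m/s.

v_d ≈ 1360 m/s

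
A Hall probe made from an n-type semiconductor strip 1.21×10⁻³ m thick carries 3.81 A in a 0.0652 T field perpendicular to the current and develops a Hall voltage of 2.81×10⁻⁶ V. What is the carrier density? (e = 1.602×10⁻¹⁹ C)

n ≈ 4.56×10²⁶ m⁻³

From V_H = IB/(n e t), n = IB/(V_H e t).
n = (3.81)(0.0652)/((2.81×10⁻⁶)(1.602×10⁻¹⁹)(1.21×10⁻³)) ≈ 4.56×10²⁶ m⁻³.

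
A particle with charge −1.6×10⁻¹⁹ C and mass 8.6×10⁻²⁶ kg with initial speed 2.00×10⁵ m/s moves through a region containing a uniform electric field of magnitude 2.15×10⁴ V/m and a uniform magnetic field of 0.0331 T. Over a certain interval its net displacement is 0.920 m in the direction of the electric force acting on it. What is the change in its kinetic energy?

The magnetic force is always ⟂ v and does no work; only the electric force changes KE.
ΔKE = F_E · d = |q|E d = (1.6×10⁻¹⁹)(2.15×10⁴)(0.920) ≈ 3.16×10⁻¹⁵ J.

ΔKE ≈ 3.16×10⁻¹⁵ J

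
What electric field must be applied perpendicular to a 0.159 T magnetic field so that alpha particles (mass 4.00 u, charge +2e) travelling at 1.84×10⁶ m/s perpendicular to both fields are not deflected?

E = 2.93×10⁵ V/m

For straight-line motion qE = qvB, so E = vB.
E = 1.84×10⁶ × 0.159 = 2.93×10⁵ V/m.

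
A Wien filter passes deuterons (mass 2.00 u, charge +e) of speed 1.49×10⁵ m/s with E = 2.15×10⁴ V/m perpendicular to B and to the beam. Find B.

B = 0.144 T

Balance of forces in the selector: qE = qvB ⇒ B = E/v.
B = 2.15×10⁴/1.49×10⁵ = 0.144 T.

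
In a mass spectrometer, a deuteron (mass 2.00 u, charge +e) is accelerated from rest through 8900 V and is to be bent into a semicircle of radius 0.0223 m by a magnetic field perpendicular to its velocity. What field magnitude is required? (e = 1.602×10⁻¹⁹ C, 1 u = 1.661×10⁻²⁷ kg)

B ≈ 0.862 T

v = √(2|q|V/m) = √(2·1.602×10⁻¹⁹·8900/3.322×10⁻²⁷) ≈ 9.265×10⁵ m/s.
B = mv/(|q|r) = (3.322×10⁻²⁷)(9.265×10⁵)/((1.602×10⁻¹⁹)(0.0223)) ≈ 0.862 T.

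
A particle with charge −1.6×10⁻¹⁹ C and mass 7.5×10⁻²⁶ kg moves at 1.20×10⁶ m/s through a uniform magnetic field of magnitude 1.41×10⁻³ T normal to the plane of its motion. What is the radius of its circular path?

The magnetic force provides the centripetal force: |q|vB = mv²/r.
r = mv/(|q|B) = (7.5×10⁻²⁶)(1.20×10⁶)/((1.6×10⁻¹⁹)(1.41×10⁻³)) ≈ 399 m.

r ≈ 399 m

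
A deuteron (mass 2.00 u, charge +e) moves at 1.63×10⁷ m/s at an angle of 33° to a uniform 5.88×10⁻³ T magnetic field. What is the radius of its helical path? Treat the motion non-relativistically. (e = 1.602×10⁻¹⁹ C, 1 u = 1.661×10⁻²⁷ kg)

v⊥ = v sinθ = 1.63×10⁷·sin33° ≈ 8.878×10⁶ m/s.
r = m v⊥/(|q|B) = (3.322×10⁻²⁷)(8.878×10⁶)/((1.602×10⁻¹⁹)(5.88×10⁻³)) ≈ 31.3 m.

r ≈ 31.3 m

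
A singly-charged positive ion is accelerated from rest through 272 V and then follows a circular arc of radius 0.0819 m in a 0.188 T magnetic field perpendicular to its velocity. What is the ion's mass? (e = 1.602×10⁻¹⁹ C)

Combine |q|V = ½mv² and r = mv/(|q|B): eliminate v to get m = qB²r²/(2V).
m = (1.602×10⁻¹⁹)(0.188)²(0.0819)²/(2·272) ≈ 6.98×10⁻²⁶ kg.

m ≈ 6.98×10⁻²⁶ kg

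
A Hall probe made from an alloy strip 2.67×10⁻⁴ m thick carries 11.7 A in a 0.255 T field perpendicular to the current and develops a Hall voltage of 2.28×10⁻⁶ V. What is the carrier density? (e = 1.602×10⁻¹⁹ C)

n ≈ 3.06×10²⁸ m⁻³

From V_H = IB/(n e t), n = IB/(V_H e t).
n = (11.7)(0.255)/((2.28×10⁻⁶)(1.602×10⁻¹⁹)(2.67×10⁻⁴)) ≈ 3.06×10²⁸ m⁻³.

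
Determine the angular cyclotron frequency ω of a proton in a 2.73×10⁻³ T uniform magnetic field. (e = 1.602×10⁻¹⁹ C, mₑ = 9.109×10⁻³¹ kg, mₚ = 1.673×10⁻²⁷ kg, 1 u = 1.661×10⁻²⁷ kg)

ω = |q|B/m.
ω = (1.602×10⁻¹⁹)(2.73×10⁻³)/1.673×10⁻²⁷ ≈ 2.61×10⁵ rad/s.

ω ≈ 2.61×10⁵ rad/s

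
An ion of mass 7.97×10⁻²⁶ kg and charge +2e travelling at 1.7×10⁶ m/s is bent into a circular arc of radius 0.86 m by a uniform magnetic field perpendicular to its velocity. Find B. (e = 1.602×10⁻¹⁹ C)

B ≈ 0.49 T

From |q|vB = mv²/r, B = mv/(|q|r).
B = (7.97×10⁻²⁶)(1.7×10⁶)/((3.204×10⁻¹⁹)(0.86)) ≈ 0.49 T.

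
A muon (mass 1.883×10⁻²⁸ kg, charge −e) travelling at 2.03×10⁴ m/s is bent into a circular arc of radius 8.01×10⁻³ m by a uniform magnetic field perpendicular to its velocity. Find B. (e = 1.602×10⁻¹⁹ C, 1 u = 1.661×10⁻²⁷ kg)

From |q|vB = mv²/r, B = mv/(|q|r).
B = (1.883×10⁻²⁸)(2.03×10⁴)/((1.602×10⁻¹⁹)(8.01×10⁻³)) ≈ 2.98×10⁻³ T.

B ≈ 2.98×10⁻³ T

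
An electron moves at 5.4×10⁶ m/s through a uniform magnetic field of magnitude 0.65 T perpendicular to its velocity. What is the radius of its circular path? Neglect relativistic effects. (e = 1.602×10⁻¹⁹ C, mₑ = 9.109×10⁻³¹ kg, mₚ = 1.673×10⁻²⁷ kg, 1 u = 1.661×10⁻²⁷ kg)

The magnetic force provides the centripetal force: |q|vB = mv²/r.
r = mv/(|q|B) = (9.109×10⁻³¹)(5.4×10⁶)/((1.602×10⁻¹⁹)(0.65)) ≈ 4.7×10⁻⁵ m.

r ≈ 4.7×10⁻⁵ m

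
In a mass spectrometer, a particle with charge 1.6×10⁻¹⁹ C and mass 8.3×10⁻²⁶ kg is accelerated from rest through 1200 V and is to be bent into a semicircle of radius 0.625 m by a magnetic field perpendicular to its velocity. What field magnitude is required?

v = √(2|q|V/m) = √(2·1.6×10⁻¹⁹·1200/8.3×10⁻²⁶) ≈ 6.802×10⁴ m/s.
B = mv/(|q|r) = (8.3×10⁻²⁶)(6.802×10⁴)/((1.6×10⁻¹⁹)(0.625)) ≈ 0.0565 T.

B ≈ 0.0565 T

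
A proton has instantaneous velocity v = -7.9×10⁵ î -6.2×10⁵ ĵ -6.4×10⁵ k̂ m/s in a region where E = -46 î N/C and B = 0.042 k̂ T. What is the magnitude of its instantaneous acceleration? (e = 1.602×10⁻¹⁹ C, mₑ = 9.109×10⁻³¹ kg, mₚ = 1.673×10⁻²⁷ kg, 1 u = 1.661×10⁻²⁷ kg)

|a| ≈ 4.04×10¹² m/s²

v×B = (-2.60×10⁴, 3.32×10⁴, 0) N/C.
E + v×B = (-2.61×10⁴, 3.32×10⁴, 0) N/C.
F = q(E + v×B) = (1.602×10⁻¹⁹ C)·(-2.61×10⁴, 3.32×10⁴, 0) = (-4.18×10⁻¹⁵, 5.32×10⁻¹⁵, 0) N.
|a| = |F|/m = 6.761×10⁻¹⁵/1.673×10⁻²⁷ ≈ 4.04×10¹² m/s².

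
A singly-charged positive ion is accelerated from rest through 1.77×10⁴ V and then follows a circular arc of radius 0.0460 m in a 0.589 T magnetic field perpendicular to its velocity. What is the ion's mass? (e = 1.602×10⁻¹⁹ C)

Combine |q|V = ½mv² and r = mv/(|q|B): eliminate v to get m = qB²r²/(2V).
m = (1.602×10⁻¹⁹)(0.589)²(0.0460)²/(2·1.77×10⁴) ≈ 3.32×10⁻²⁷ kg.

m ≈ 3.32×10⁻²⁷ kg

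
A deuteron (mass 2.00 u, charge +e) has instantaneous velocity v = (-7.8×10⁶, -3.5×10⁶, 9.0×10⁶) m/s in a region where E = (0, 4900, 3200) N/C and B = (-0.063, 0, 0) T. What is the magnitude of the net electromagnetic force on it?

|F| ≈ 9.65×10⁻¹⁴ N

v×B = (0, -5.67×10⁵, -2.20×10⁵) N/C.
E + v×B = (0, -5.62×10⁵, -2.17×10⁵) N/C.
F = q(E + v×B) = (1.602×10⁻¹⁹ C)·(0, -5.62×10⁵, -2.17×10⁵) = (0, -9.00×10⁻¹⁴, -3.48×10⁻¹⁴) N.
|F| = 9.65×10⁻¹⁴ N.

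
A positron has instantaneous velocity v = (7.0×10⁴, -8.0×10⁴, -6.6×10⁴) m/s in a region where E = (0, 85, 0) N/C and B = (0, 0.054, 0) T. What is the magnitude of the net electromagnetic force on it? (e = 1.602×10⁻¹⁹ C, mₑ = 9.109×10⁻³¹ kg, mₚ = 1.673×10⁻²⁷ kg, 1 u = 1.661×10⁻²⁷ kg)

v×B = (3560, 0, 3780) N/C.
E + v×B = (3560, 85.0, 3780) N/C.
F = q(E + v×B) = (1.602×10⁻¹⁹ C)·(3560, 85.0, 3780) = (5.71×10⁻¹⁶, 1.36×10⁻¹⁷, 6.06×10⁻¹⁶) N.
|F| = 8.32×10⁻¹⁶ N.

|F| ≈ 8.32×10⁻¹⁶ N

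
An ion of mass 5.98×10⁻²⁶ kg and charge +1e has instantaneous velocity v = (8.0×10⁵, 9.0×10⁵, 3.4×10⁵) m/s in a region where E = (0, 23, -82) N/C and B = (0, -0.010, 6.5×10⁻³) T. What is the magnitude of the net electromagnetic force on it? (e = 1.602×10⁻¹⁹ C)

|F| ≈ 2.14×10⁻¹⁵ N

v×B = (9250, -5200, -8000) N/C.
E + v×B = (9250, -5180, -8080) N/C.
F = q(E + v×B) = (1.602×10⁻¹⁹ C)·(9250, -5180, -8080) = (1.48×10⁻¹⁵, -8.29×10⁻¹⁶, -1.29×10⁻¹⁵) N.
|F| = 2.14×10⁻¹⁵ N.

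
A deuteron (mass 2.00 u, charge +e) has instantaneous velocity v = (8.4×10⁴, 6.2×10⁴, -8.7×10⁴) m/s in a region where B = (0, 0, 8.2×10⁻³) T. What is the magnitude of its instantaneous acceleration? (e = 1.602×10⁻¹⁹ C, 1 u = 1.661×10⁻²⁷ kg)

v×B = (508, -689, 0) N/C.
F = q v×B = (1.602×10⁻¹⁹ C)·(508, -689, 0) = (8.14×10⁻¹⁷, -1.10×10⁻¹⁶, 0) N.
|a| = |F|/m = 1.371×10⁻¹⁶/3.322×10⁻²⁷ ≈ 4.13×10¹⁰ m/s².

|a| ≈ 4.13×10¹⁰ m/s²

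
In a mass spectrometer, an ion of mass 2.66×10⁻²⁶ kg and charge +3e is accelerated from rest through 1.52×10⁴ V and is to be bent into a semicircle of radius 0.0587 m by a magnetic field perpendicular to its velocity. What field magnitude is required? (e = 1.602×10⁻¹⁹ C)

v = √(2|q|V/m) = √(2·4.806×10⁻¹⁹·1.52×10⁴/2.66×10⁻²⁶) ≈ 7.411×10⁵ m/s.
B = mv/(|q|r) = (2.66×10⁻²⁶)(7.411×10⁵)/((4.806×10⁻¹⁹)(0.0587)) ≈ 0.699 T.

B ≈ 0.699 T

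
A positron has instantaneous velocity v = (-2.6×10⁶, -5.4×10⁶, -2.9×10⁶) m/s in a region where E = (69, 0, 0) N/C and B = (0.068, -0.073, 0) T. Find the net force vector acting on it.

v×B = (-2.12×10⁵, -1.97×10⁵, 5.57×10⁵) N/C.
E + v×B = (-2.12×10⁵, -1.97×10⁵, 5.57×10⁵) N/C.
F = q(E + v×B) = (1.602×10⁻¹⁹ C)·(-2.12×10⁵, -1.97×10⁵, 5.57×10⁵) = (-3.39×10⁻¹⁴, -3.16×10⁻¹⁴, 8.92×10⁻¹⁴) N.

F ≈ (-3.39×10⁻¹⁴, -3.16×10⁻¹⁴, 8.92×10⁻¹⁴) N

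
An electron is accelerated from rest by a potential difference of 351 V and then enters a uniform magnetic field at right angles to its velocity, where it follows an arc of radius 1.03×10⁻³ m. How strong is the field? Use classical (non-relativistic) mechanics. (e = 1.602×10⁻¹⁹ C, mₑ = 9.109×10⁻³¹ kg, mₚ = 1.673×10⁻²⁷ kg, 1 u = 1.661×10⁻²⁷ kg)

B ≈ 0.0613 T

v = √(2|q|V/m) = √(2·1.602×10⁻¹⁹·351/9.109×10⁻³¹) ≈ 1.111×10⁷ m/s.
B = mv/(|q|r) = (9.109×10⁻³¹)(1.111×10⁷)/((1.602×10⁻¹⁹)(1.03×10⁻³)) ≈ 0.0613 T.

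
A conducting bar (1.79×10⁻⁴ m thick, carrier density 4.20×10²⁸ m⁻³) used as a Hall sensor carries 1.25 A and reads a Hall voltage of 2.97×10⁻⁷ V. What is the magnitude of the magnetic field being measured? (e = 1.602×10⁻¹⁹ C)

B ≈ 0.286 T

From V_H = IB/(n e t), B = V_H n e t / I.
B = (2.97×10⁻⁷)(4.20×10²⁸)(1.602×10⁻¹⁹)(1.79×10⁻⁴)/1.25 ≈ 0.286 T.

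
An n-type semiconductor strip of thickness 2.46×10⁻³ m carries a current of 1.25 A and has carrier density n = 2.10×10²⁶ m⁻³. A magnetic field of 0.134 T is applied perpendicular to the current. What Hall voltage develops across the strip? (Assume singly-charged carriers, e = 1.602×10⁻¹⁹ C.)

V_H = IB/(n e t).
V_H = (1.25)(0.134)/((2.10×10²⁶)(1.602×10⁻¹⁹)(2.46×10⁻³)) ≈ 2.02×10⁻⁶ V.

V_H ≈ 2.02×10⁻⁶ V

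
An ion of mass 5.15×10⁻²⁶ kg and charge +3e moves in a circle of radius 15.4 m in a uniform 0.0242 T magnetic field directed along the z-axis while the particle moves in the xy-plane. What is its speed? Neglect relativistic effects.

v ≈ 3.48×10⁶ m/s

From |q|vB = mv²/r, v = |q|Br/m.
v = (4.806×10⁻¹⁹)(0.0242)(15.4)/5.15×10⁻²⁶ ≈ 3.48×10⁶ m/s.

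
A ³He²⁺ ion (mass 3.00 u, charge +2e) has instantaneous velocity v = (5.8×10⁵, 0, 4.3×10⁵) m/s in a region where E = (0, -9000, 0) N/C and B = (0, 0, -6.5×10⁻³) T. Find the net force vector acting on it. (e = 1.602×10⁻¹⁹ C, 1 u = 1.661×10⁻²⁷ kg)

F ≈ (0, -1.68×10⁻¹⁵, 0) N

v×B = (0, 3770, 0) N/C.
E + v×B = (0, -5230, 0) N/C.
F = q(E + v×B) = (3.204×10⁻¹⁹ C)·(0, -5230, 0) = (0, -1.68×10⁻¹⁵, 0) N.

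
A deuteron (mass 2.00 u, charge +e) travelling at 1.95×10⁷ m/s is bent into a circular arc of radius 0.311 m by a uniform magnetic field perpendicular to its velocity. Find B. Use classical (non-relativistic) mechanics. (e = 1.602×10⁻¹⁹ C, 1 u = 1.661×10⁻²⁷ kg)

B ≈ 1.30 T

From |q|vB = mv²/r, B = mv/(|q|r).
B = (3.322×10⁻²⁷)(1.95×10⁷)/((1.602×10⁻¹⁹)(0.311)) ≈ 1.30 T.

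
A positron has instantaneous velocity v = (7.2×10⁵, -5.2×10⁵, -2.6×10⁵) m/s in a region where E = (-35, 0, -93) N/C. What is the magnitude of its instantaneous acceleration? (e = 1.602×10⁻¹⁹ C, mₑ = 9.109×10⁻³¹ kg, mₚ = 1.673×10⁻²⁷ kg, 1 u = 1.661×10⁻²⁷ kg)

|a| ≈ 1.75×10¹³ m/s²

Only an electric field acts, so F = qE = (1.602×10⁻¹⁹ C)·(-35.0, 0, -93.0) = (-5.61×10⁻¹⁸, 0, -1.49×10⁻¹⁷) N.
|a| = |F|/m = 1.592×10⁻¹⁷/9.109×10⁻³¹ ≈ 1.75×10¹³ m/s².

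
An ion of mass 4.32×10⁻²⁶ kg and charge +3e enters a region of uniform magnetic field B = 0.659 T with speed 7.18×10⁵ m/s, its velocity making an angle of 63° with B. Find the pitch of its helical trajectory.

v∥ = v cosθ = 7.18×10⁵·cos63° ≈ 3.260×10⁵ m/s.
T = 2πm/(|q|B) = 2π(4.32×10⁻²⁶)/((4.806×10⁻¹⁹)(0.659)) ≈ 8.570×10⁻⁷ s.
pitch = v∥ T = (3.260×10⁵)(8.570×10⁻⁷) ≈ 0.279 m.

p ≈ 0.279 m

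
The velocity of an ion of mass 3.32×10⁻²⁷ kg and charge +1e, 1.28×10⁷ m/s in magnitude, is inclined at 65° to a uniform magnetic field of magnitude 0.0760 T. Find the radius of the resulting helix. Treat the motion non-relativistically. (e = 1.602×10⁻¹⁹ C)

v⊥ = v sinθ = 1.28×10⁷·sin65° ≈ 1.160×10⁷ m/s.
r = m v⊥/(|q|B) = (3.32×10⁻²⁷)(1.160×10⁷)/((1.602×10⁻¹⁹)(0.0760)) ≈ 3.16 m.

r ≈ 3.16 m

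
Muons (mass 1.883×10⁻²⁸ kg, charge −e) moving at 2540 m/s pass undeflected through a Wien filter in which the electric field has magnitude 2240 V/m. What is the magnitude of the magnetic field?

Balance of forces in the selector: qE = qvB ⇒ B = E/v.
B = 2240/2540 = 0.882 T.

B = 0.882 T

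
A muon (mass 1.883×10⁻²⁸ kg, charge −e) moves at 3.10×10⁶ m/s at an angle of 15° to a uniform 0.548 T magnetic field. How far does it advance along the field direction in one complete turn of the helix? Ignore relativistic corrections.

p ≈ 0.0404 m

v∥ = v cosθ = 3.10×10⁶·cos15° ≈ 2.994×10⁶ m/s.
T = 2πm/(|q|B) = 2π(1.883×10⁻²⁸)/((1.602×10⁻¹⁹)(0.548)) ≈ 1.348×10⁻⁸ s.
pitch = v∥ T = (2.994×10⁶)(1.348×10⁻⁸) ≈ 0.0404 m.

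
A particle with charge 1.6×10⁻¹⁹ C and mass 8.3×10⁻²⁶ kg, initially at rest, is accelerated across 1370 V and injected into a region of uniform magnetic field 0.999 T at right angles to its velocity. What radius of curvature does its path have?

Acceleration: |q|V = ½mv² ⇒ v = √(2|q|V/m) = √(2·1.6×10⁻¹⁹·1370/8.3×10⁻²⁶) ≈ 7.268×10⁴ m/s.
In the field: r = mv/(|q|B) = (8.3×10⁻²⁶)(7.268×10⁴)/((1.6×10⁻¹⁹)(0.999)) ≈ 0.0377 m.

r ≈ 0.0377 m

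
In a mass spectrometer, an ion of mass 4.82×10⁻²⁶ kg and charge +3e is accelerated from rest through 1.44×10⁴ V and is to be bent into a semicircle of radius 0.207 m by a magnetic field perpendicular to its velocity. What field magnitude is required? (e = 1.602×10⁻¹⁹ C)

v = √(2|q|V/m) = √(2·4.806×10⁻¹⁹·1.44×10⁴/4.82×10⁻²⁶) ≈ 5.359×10⁵ m/s.
B = mv/(|q|r) = (4.82×10⁻²⁶)(5.359×10⁵)/((4.806×10⁻¹⁹)(0.207)) ≈ 0.260 T.

B ≈ 0.260 T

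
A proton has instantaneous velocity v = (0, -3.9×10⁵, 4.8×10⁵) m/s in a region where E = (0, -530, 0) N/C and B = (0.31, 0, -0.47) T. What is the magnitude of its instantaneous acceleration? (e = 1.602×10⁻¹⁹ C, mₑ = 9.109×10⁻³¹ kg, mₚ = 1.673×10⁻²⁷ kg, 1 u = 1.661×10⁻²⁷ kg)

v×B = (1.83×10⁵, 1.49×10⁵, 1.21×10⁵) N/C.
E + v×B = (1.83×10⁵, 1.48×10⁵, 1.21×10⁵) N/C.
F = q(E + v×B) = (1.602×10⁻¹⁹ C)·(1.83×10⁵, 1.48×10⁵, 1.21×10⁵) = (2.94×10⁻¹⁴, 2.38×10⁻¹⁴, 1.94×10⁻¹⁴) N.
|a| = |F|/m = 4.245×10⁻¹⁴/1.673×10⁻²⁷ ≈ 2.54×10¹³ m/s².

|a| ≈ 2.54×10¹³ m/s²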